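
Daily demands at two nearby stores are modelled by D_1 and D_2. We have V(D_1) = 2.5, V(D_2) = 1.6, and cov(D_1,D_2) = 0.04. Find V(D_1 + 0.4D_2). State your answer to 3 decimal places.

V(D_1 + 0.4D_2) = (1)²·V(D_1) + (0.4)²·V(D_2) + 2·(1)·(0.4)·cov(D_1,D_2)
= 1·2.5 + 0.16·1.6 + 0.8·0.04 = 2.788

2.788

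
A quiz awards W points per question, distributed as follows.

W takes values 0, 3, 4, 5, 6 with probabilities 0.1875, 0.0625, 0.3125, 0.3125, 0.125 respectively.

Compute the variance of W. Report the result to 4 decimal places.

E[W] = (0)(0.1875) + (3)(0.0625) + (4)(0.3125) + (5)(0.3125) + (6)(0.125) = 3.75
E[W²] = (0)²(0.1875) + (3)²(0.0625) + (4)²(0.3125) + (5)²(0.3125) + (6)²(0.125) = 17.875
var(W) = E[W²] − (E[W])² = 17.875 − (3.75)² = 3.8125

3.8125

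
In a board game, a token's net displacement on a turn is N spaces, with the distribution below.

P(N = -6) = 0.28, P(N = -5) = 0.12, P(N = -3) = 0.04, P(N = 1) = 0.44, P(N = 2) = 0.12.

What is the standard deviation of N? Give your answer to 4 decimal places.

3.3766

E[N] = (-6)(0.28) + (-5)(0.12) + (-3)(0.04) + (1)(0.44) + (2)(0.12) = -1.72
E[N²] = (-6)²(0.28) + (-5)²(0.12) + (-3)²(0.04) + (1)²(0.44) + (2)²(0.12) = 14.36
Var(N) = E[N²] − (E[N])² = 14.36 − (-1.72)² = 11.4016
σ(N) = √11.4016 ≈ 3.3766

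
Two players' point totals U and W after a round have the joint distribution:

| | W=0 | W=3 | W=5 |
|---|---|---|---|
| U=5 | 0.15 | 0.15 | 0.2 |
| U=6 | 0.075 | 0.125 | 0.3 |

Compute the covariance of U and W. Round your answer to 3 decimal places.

E[U] = 5.5,  E[W] = 3.325
E[UW] = 18.5
Cov(U,W) = E[UW] − E[U]E[W] = 18.5 − (5.5)(3.325) = 0.2125

0.213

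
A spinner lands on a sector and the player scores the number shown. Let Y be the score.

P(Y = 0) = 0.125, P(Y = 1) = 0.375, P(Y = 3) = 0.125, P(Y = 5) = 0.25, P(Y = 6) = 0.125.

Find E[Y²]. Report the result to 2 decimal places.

12.25

E[Y²] = (0)²(0.125) + (1)²(0.375) + (3)²(0.125) + (5)²(0.25) + (6)²(0.125) = 12.25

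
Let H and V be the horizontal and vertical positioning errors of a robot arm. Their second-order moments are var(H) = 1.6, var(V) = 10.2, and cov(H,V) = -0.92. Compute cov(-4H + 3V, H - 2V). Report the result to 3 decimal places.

cov(-4H + 3V, H - 2V) = (-4)(1)var(H) + (3)(-2)var(V) + [(-4)(-2) + (3)(1)]cov(H,V)
= -4·1.6 + -6·10.2 + 11·-0.92 = -77.72

-77.720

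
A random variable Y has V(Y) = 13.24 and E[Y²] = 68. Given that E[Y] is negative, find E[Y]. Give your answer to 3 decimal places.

(E[Y])² = E[Y²] − V(Y) = 68 − 13.24 = 54.76
E[Y] = −√54.76 = -7.4

-7.400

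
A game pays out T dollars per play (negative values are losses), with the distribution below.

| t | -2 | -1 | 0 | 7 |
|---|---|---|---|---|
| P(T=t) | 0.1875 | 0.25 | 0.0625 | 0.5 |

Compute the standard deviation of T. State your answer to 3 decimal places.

E[T] = (-2)(0.1875) + (-1)(0.25) + (0)(0.0625) + (7)(0.5) = 2.875
E[T²] = (-2)²(0.1875) + (-1)²(0.25) + (0)²(0.0625) + (7)²(0.5) = 25.5
Var(T) = E[T²] − (E[T])² = 25.5 − (2.875)² = 17.234375
SD(T) = √17.234375 ≈ 4.151

4.151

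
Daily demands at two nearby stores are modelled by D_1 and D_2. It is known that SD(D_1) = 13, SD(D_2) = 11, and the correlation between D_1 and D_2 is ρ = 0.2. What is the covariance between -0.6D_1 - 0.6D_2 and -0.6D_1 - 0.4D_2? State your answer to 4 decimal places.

Var(D_1) = (13)² = 169;  Var(D_2) = (11)² = 121
cov(D_1,D_2) = ρ·SD(D_1)·SD(D_2) = 0.2·13·11 = 28.6
cov(-0.6D_1 - 0.6D_2, -0.6D_1 - 0.4D_2) = (-0.6)(-0.6)Var(D_1) + (-0.6)(-0.4)Var(D_2) + [(-0.6)(-0.4) + (-0.6)(-0.6)]cov(D_1,D_2)
= 0.36·169 + 0.24·121 + 0.6·28.6 = 107.04

107.0400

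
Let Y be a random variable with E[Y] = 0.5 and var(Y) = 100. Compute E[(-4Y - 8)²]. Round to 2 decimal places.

1700.00

E[-4Y - 8] = -4·0.5 − 8 = -10
var(-4Y - 8) = (-4)²·100 = 1600
E[(-4Y - 8)²] = var((-4Y - 8)) + (E[(-4Y - 8)])² = 1600 + (-10)² = 1700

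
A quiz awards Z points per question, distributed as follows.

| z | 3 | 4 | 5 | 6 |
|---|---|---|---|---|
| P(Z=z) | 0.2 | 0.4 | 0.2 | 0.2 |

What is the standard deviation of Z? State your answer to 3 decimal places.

E[Z] = (3)(0.2) + (4)(0.4) + (5)(0.2) + (6)(0.2) = 4.4
E[Z²] = (3)²(0.2) + (4)²(0.4) + (5)²(0.2) + (6)²(0.2) = 20.4
Var(Z) = E[Z²] − (E[Z])² = 20.4 − (4.4)² = 1.04
sd(Z) = √1.04 ≈ 1.020

1.020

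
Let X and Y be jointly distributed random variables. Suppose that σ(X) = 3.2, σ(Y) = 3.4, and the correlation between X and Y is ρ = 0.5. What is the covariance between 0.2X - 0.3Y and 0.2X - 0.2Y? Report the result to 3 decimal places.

Var(X) = (3.2)² = 10.24;  Var(Y) = (3.4)² = 11.56
cov(X,Y) = ρ·σ(X)·σ(Y) = 0.5·3.2·3.4 = 5.44
cov(0.2X - 0.3Y, 0.2X - 0.2Y) = (0.2)(0.2)Var(X) + (-0.3)(-0.2)Var(Y) + [(0.2)(-0.2) + (-0.3)(0.2)]cov(X,Y)
= 0.04·10.24 + 0.06·11.56 + -0.1·5.44 = 0.5592

0.559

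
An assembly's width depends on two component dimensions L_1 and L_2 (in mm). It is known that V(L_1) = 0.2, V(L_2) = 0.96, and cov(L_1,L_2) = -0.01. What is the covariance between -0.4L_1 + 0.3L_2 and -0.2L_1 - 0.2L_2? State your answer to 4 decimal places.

-0.0418

cov(-0.4L_1 + 0.3L_2, -0.2L_1 - 0.2L_2) = (-0.4)(-0.2)V(L_1) + (0.3)(-0.2)V(L_2) + [(-0.4)(-0.2) + (0.3)(-0.2)]cov(L_1,L_2)
= 0.08·0.2 + -0.06·0.96 + 0.02·-0.01 = -0.0418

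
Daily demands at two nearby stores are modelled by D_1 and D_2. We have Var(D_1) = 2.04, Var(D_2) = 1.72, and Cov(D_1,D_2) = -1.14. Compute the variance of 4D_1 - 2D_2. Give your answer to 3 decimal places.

Var(4D_1 - 2D_2) = (4)²·Var(D_1) + (-2)²·Var(D_2) + 2·(4)·(-2)·Cov(D_1,D_2)
= 16·2.04 + 4·1.72 + -16·-1.14 = 57.76

57.760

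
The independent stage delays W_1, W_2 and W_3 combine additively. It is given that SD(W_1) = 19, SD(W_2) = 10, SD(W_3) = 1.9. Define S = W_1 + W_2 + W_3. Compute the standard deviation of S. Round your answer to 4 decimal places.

Var(W_1) = 361, Var(W_2) = 100, Var(W_3) = 3.61
By independence, Var(S) = (1)²Var(W_1) + (1)²Var(W_2) + (1)²Var(W_3)
= (1)²·361 + (1)²·100 + (1)²·3.61 = 464.61
SD(S) = √464.61 ≈ 21.5548

21.5548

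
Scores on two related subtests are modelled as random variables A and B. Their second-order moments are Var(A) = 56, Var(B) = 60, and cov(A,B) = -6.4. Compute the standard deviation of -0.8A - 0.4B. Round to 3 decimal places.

Var(-0.8A - 0.4B) = (-0.8)²·Var(A) + (-0.4)²·Var(B) + 2·(-0.8)·(-0.4)·cov(A,B)
= 0.64·56 + 0.16·60 + 0.64·-6.4 = 41.344
SD(-0.8A - 0.4B) = √41.344 ≈ 6.430

6.430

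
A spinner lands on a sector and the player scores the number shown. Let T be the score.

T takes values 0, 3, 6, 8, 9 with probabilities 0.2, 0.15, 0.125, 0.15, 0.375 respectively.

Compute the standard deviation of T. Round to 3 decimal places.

3.532

E[T] = (0)(0.2) + (3)(0.15) + (6)(0.125) + (8)(0.15) + (9)(0.375) = 5.775
E[T²] = (0)²(0.2) + (3)²(0.15) + (6)²(0.125) + (8)²(0.15) + (9)²(0.375) = 45.825
var(T) = E[T²] − (E[T])² = 45.825 − (5.775)² = 12.474375
SD(T) = √12.474375 ≈ 3.532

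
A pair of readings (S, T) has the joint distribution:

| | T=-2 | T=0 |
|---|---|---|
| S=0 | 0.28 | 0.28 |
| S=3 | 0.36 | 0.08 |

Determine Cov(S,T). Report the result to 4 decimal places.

E[S] = 1.32,  E[T] = -1.28
E[ST] = -2.16
Cov(S,T) = E[ST] − E[S]E[T] = -2.16 − (1.32)(-1.28) = -0.4704

-0.4704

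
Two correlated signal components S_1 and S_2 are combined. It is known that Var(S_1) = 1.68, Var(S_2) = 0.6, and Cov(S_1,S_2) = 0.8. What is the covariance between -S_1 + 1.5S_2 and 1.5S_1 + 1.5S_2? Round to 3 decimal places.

Cov(-S_1 + 1.5S_2, 1.5S_1 + 1.5S_2) = (-1)(1.5)Var(S_1) + (1.5)(1.5)Var(S_2) + [(-1)(1.5) + (1.5)(1.5)]Cov(S_1,S_2)
= -1.5·1.68 + 2.25·0.6 + 0.75·0.8 = -0.57

-0.570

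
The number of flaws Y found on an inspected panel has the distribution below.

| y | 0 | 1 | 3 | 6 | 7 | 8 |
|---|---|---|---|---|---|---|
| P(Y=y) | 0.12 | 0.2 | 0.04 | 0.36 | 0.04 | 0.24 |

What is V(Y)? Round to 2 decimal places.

8.94

E[Y] = (0)(0.12) + (1)(0.2) + (3)(0.04) + (6)(0.36) + (7)(0.04) + (8)(0.24) = 4.68
E[Y²] = (0)²(0.12) + (1)²(0.2) + (3)²(0.04) + (6)²(0.36) + (7)²(0.04) + (8)²(0.24) = 30.84
V(Y) = E[Y²] − (E[Y])² = 30.84 − (4.68)² = 8.9376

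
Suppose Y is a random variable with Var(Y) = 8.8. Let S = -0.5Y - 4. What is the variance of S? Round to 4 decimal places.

Var(-0.5Y - 4) = (-0.5)²·Var(Y) = 0.25·8.8 = 2.2

2.2000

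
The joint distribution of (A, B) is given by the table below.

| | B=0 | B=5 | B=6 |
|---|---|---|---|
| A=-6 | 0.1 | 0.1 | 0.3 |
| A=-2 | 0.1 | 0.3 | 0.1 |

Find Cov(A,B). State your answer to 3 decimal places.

E[A] = -4,  E[B] = 4.4
E[AB] = -18
Cov(A,B) = E[AB] − E[A]E[B] = -18 − (-4)(4.4) = -0.4

-0.400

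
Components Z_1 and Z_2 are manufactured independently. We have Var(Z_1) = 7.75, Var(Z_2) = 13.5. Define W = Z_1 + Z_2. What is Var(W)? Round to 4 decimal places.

21.2500

By independence, Var(W) = (1)²Var(Z_1) + (1)²Var(Z_2)
= (1)²·7.75 + (1)²·13.5 = 21.25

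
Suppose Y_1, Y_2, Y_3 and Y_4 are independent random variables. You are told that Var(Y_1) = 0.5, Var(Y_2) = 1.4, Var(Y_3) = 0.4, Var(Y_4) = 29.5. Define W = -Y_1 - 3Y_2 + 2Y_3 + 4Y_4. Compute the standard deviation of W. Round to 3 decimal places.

22.061

By independence, Var(W) = (-1)²Var(Y_1) + (-3)²Var(Y_2) + (2)²Var(Y_3) + (4)²Var(Y_4)
= (-1)²·0.5 + (-3)²·1.4 + (2)²·0.4 + (4)²·29.5 = 486.7
SD(W) = √486.7 ≈ 22.061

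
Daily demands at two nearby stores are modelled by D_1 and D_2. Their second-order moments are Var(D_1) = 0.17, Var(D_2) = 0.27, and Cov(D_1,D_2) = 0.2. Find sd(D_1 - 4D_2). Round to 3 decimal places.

1.700

Var(D_1 - 4D_2) = (1)²·Var(D_1) + (-4)²·Var(D_2) + 2·(1)·(-4)·Cov(D_1,D_2)
= 1·0.17 + 16·0.27 + -8·0.2 = 2.89
sd(D_1 - 4D_2) = √2.89 ≈ 1.700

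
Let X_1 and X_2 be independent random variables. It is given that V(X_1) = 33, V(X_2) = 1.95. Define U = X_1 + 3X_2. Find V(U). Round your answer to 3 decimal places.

50.550

By independence, V(U) = (1)²V(X_1) + (3)²V(X_2)
= (1)²·33 + (3)²·1.95 = 50.55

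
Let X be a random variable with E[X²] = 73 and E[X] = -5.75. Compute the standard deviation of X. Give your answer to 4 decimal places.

6.3196

V(X) = 73 − (-5.75)² = 39.9375
σ(X) = √39.9375 ≈ 6.3196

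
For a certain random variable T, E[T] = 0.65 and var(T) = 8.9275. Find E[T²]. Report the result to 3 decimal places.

E[T²] = var(T) + (E[T])² = 8.9275 + (0.65)² = 9.35

9.350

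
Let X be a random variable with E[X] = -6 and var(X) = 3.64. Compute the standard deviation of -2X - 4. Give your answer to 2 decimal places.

var(-2X - 4) = (-2)²·3.64 = 14.56
SD(-2X - 4) = √14.56 ≈ 3.82

3.82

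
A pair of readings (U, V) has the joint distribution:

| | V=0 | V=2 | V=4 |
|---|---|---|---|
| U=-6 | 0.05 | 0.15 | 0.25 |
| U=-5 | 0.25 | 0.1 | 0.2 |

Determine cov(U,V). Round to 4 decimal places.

-0.2650

E[U] = -5.45,  E[V] = 2.3
E[UV] = -12.8
cov(U,V) = E[UV] − E[U]E[V] = -12.8 − (-5.45)(2.3) = -0.265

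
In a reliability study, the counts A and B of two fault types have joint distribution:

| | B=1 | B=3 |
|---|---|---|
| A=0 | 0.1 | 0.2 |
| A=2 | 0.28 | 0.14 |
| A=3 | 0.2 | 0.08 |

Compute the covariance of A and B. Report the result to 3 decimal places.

E[A] = 1.68,  E[B] = 1.84
E[AB] = 2.72
Cov(A,B) = E[AB] − E[A]E[B] = 2.72 − (1.68)(1.84) = -0.3712

-0.371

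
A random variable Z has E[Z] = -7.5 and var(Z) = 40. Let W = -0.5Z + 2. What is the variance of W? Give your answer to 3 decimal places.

10.000

var(-0.5Z + 2) = (-0.5)²·var(Z) = 0.25·40 = 10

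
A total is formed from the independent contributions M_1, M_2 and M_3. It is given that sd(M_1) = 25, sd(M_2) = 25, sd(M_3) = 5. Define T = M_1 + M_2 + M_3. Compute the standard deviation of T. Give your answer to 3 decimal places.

Var(M_1) = 625, Var(M_2) = 625, Var(M_3) = 25
By independence, Var(T) = (1)²Var(M_1) + (1)²Var(M_2) + (1)²Var(M_3)
= (1)²·625 + (1)²·625 + (1)²·25 = 1275
sd(T) = √1275 ≈ 35.707

35.707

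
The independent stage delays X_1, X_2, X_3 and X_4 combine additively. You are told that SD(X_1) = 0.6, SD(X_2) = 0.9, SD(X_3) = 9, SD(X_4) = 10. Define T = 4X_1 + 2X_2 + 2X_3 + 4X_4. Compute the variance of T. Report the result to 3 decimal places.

Var(X_1) = 0.36, Var(X_2) = 0.81, Var(X_3) = 81, Var(X_4) = 100
By independence, Var(T) = (4)²Var(X_1) + (2)²Var(X_2) + (2)²Var(X_3) + (4)²Var(X_4)
= (4)²·0.36 + (2)²·0.81 + (2)²·81 + (4)²·100 = 1933

1933.000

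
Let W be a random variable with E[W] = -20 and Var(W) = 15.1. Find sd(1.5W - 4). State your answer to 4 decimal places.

Var(1.5W - 4) = (1.5)²·15.1 = 33.975
sd(1.5W - 4) = √33.975 ≈ 5.8288

5.8288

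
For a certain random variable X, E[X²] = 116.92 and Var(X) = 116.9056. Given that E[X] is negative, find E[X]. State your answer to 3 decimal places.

(E[X])² = E[X²] − Var(X) = 116.92 − 116.9056 = 0.0144
E[X] = −√0.0144 = -0.12

-0.120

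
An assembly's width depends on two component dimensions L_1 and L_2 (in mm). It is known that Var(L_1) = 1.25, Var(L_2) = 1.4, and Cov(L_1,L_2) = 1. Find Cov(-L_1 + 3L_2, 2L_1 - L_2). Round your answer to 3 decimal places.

0.300

Cov(-L_1 + 3L_2, 2L_1 - L_2) = (-1)(2)Var(L_1) + (3)(-1)Var(L_2) + [(-1)(-1) + (3)(2)]Cov(L_1,L_2)
= -2·1.25 + -3·1.4 + 7·1 = 0.3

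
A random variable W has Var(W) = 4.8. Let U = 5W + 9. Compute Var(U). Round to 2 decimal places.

120.00

Var(5W + 9) = (5)²·Var(W) = 25·4.8 = 120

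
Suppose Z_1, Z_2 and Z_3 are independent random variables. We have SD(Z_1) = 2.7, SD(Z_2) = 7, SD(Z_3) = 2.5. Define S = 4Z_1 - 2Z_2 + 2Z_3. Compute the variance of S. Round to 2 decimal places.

337.64

V(Z_1) = 7.29, V(Z_2) = 49, V(Z_3) = 6.25
By independence, V(S) = (4)²V(Z_1) + (-2)²V(Z_2) + (2)²V(Z_3)
= (4)²·7.29 + (-2)²·49 + (2)²·6.25 = 337.64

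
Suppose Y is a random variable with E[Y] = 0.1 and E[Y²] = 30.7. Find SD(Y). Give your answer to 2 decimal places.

5.54

var(Y) = 30.7 − (0.1)² = 30.69
SD(Y) = √30.69 ≈ 5.54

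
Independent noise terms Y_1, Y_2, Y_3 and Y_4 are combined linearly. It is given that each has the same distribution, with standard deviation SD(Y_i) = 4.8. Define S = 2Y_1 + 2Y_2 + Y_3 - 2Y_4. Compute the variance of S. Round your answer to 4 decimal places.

V(Y_i) = (4.8)² = 23.04
By independence, V(S) = (2)²V(Y_1) + (2)²V(Y_2) + (1)²V(Y_3) + (-2)²V(Y_4)
= (2)²·23.04 + (2)²·23.04 + (1)²·23.04 + (-2)²·23.04 = 299.52

299.5200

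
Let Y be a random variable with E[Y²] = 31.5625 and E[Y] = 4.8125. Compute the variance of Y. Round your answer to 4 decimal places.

8.4023

Var(Y) = 31.5625 − (4.8125)² = 8.40234375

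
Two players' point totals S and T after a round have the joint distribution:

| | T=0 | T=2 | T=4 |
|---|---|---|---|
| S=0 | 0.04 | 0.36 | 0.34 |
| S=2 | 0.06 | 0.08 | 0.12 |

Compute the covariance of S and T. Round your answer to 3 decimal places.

E[S] = 0.52,  E[T] = 2.72
E[ST] = 1.28
cov(S,T) = E[ST] − E[S]E[T] = 1.28 − (0.52)(2.72) = -0.1344

-0.134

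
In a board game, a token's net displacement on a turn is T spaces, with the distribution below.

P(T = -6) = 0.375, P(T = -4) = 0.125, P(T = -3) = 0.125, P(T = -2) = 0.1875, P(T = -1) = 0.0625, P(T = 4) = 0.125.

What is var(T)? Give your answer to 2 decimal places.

E[T] = (-6)(0.375) + (-4)(0.125) + (-3)(0.125) + (-2)(0.1875) + (-1)(0.0625) + (4)(0.125) = -3.0625
E[T²] = (-6)²(0.375) + (-4)²(0.125) + (-3)²(0.125) + (-2)²(0.1875) + (-1)²(0.0625) + (4)²(0.125) = 19.4375
var(T) = E[T²] − (E[T])² = 19.4375 − (-3.0625)² = 10.05859375

10.06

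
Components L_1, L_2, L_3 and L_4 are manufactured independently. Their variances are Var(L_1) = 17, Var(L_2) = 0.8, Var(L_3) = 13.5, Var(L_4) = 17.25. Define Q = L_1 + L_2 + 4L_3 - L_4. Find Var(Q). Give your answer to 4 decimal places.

251.0500

By independence, Var(Q) = (1)²Var(L_1) + (1)²Var(L_2) + (4)²Var(L_3) + (-1)²Var(L_4)
= (1)²·17 + (1)²·0.8 + (4)²·13.5 + (-1)²·17.25 = 251.05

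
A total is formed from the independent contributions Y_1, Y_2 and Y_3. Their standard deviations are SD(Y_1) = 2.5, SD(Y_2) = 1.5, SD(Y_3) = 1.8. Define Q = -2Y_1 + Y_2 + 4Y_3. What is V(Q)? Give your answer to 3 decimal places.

V(Y_1) = 6.25, V(Y_2) = 2.25, V(Y_3) = 3.24
By independence, V(Q) = (-2)²V(Y_1) + (1)²V(Y_2) + (4)²V(Y_3)
= (-2)²·6.25 + (1)²·2.25 + (4)²·3.24 = 79.09

79.090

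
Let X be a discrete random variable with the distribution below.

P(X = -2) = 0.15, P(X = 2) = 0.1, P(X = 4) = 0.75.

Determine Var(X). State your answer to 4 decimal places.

4.5900

E[X] = (-2)(0.15) + (2)(0.1) + (4)(0.75) = 2.9
E[X²] = (-2)²(0.15) + (2)²(0.1) + (4)²(0.75) = 13
Var(X) = E[X²] − (E[X])² = 13 − (2.9)² = 4.59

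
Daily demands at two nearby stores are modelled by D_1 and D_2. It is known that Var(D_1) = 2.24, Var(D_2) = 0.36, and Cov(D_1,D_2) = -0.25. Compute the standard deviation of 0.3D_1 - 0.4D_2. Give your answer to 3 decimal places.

0.565

Var(0.3D_1 - 0.4D_2) = (0.3)²·Var(D_1) + (-0.4)²·Var(D_2) + 2·(0.3)·(-0.4)·Cov(D_1,D_2)
= 0.09·2.24 + 0.16·0.36 + -0.24·-0.25 = 0.3192
σ(0.3D_1 - 0.4D_2) = √0.3192 ≈ 0.565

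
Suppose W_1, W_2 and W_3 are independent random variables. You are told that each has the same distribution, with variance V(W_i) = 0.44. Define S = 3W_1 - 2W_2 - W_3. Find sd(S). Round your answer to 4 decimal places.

By independence, V(S) = (3)²V(W_1) + (-2)²V(W_2) + (-1)²V(W_3)
= (3)²·0.44 + (-2)²·0.44 + (-1)²·0.44 = 6.16
sd(S) = √6.16 ≈ 2.4819

2.4819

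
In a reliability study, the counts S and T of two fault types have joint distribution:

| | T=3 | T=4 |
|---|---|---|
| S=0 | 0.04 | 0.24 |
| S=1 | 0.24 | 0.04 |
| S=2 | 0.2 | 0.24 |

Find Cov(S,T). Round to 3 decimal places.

E[S] = 1.16,  E[T] = 3.52
E[ST] = 4
Cov(S,T) = E[ST] − E[S]E[T] = 4 − (1.16)(3.52) = -0.0832

-0.083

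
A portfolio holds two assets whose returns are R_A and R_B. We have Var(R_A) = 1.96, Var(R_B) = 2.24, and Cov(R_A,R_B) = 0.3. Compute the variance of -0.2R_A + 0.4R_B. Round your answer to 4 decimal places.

Var(-0.2R_A + 0.4R_B) = (-0.2)²·Var(R_A) + (0.4)²·Var(R_B) + 2·(-0.2)·(0.4)·Cov(R_A,R_B)
= 0.04·1.96 + 0.16·2.24 + -0.16·0.3 = 0.3888

0.3888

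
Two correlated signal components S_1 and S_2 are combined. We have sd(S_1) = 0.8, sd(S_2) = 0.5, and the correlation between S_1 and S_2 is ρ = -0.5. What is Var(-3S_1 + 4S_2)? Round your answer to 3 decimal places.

14.560

Var(S_1) = (0.8)² = 0.64;  Var(S_2) = (0.5)² = 0.25
Cov(S_1,S_2) = ρ·sd(S_1)·sd(S_2) = -0.5·0.8·0.5 = -0.2
Var(-3S_1 + 4S_2) = (-3)²·Var(S_1) + (4)²·Var(S_2) + 2·(-3)·(4)·Cov(S_1,S_2)
= 9·0.64 + 16·0.25 + -24·-0.2 = 14.56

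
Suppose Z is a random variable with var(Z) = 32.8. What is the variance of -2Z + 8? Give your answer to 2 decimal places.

131.20

var(-2Z + 8) = (-2)²·var(Z) = 4·32.8 = 131.2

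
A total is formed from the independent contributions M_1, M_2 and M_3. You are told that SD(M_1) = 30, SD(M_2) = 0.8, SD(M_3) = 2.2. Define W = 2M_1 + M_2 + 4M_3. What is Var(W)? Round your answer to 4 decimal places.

Var(M_1) = 900, Var(M_2) = 0.64, Var(M_3) = 4.84
By independence, Var(W) = (2)²Var(M_1) + (1)²Var(M_2) + (4)²Var(M_3)
= (2)²·900 + (1)²·0.64 + (4)²·4.84 = 3678.08

3678.0800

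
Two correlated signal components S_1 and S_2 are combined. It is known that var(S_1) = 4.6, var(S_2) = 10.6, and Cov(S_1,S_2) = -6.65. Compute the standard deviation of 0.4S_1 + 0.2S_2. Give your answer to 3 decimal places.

var(0.4S_1 + 0.2S_2) = (0.4)²·var(S_1) + (0.2)²·var(S_2) + 2·(0.4)·(0.2)·Cov(S_1,S_2)
= 0.16·4.6 + 0.04·10.6 + 0.16·-6.65 = 0.096
σ(0.4S_1 + 0.2S_2) = √0.096 ≈ 0.310

0.310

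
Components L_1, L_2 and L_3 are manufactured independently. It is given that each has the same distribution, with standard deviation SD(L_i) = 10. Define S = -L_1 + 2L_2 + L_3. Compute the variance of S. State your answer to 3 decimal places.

V(L_i) = (10)² = 100
By independence, V(S) = (-1)²V(L_1) + (2)²V(L_2) + (1)²V(L_3)
= (-1)²·100 + (2)²·100 + (1)²·100 = 600

600.000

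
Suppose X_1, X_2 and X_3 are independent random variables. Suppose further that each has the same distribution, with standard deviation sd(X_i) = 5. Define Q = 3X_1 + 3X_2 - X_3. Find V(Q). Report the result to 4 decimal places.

475.0000

V(X_i) = (5)² = 25
By independence, V(Q) = (3)²V(X_1) + (3)²V(X_2) + (-1)²V(X_3)
= (3)²·25 + (3)²·25 + (-1)²·25 = 475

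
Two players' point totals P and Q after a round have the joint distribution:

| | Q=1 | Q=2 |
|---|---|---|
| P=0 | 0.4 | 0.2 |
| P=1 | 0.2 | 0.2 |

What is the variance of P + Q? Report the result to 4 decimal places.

E[P] = 0.4,  E[Q] = 1.4,  E[PQ] = 0.6
V(P) = 0.4 − (0.4)² = 0.24;  V(Q) = 2.2 − (1.4)² = 0.24
Cov(P,Q) = 0.6 − (0.4)(1.4) = 0.04
V(P + Q) = (1)²·0.24 + (1)²·0.24 + 2·(1)·(1)·0.04 = 0.56

0.5600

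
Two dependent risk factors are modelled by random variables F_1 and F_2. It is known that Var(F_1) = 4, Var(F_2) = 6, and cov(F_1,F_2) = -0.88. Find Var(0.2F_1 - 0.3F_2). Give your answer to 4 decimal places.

0.8056

Var(0.2F_1 - 0.3F_2) = (0.2)²·Var(F_1) + (-0.3)²·Var(F_2) + 2·(0.2)·(-0.3)·cov(F_1,F_2)
= 0.04·4 + 0.09·6 + -0.12·-0.88 = 0.8056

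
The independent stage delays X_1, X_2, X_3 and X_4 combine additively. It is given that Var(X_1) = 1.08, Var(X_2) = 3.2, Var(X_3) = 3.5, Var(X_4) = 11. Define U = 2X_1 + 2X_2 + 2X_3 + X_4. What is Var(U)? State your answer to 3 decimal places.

By independence, Var(U) = (2)²Var(X_1) + (2)²Var(X_2) + (2)²Var(X_3) + (1)²Var(X_4)
= (2)²·1.08 + (2)²·3.2 + (2)²·3.5 + (1)²·11 = 42.12

42.120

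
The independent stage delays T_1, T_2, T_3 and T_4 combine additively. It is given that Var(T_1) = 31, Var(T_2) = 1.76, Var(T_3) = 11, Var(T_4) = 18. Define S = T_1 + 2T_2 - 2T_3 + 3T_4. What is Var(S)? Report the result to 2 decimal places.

244.04

By independence, Var(S) = (1)²Var(T_1) + (2)²Var(T_2) + (-2)²Var(T_3) + (3)²Var(T_4)
= (1)²·31 + (2)²·1.76 + (-2)²·11 + (3)²·18 = 244.04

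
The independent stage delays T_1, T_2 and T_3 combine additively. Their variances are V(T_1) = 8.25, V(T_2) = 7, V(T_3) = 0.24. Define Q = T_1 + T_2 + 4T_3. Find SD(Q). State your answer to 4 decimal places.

4.3692

By independence, V(Q) = (1)²V(T_1) + (1)²V(T_2) + (4)²V(T_3)
= (1)²·8.25 + (1)²·7 + (4)²·0.24 = 19.09
SD(Q) = √19.09 ≈ 4.3692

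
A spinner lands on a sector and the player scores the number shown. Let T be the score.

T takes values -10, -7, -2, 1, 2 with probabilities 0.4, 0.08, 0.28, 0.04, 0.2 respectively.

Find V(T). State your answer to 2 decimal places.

E[T] = (-10)(0.4) + (-7)(0.08) + (-2)(0.28) + (1)(0.04) + (2)(0.2) = -4.68
E[T²] = (-10)²(0.4) + (-7)²(0.08) + (-2)²(0.28) + (1)²(0.04) + (2)²(0.2) = 45.88
V(T) = E[T²] − (E[T])² = 45.88 − (-4.68)² = 23.9776

23.98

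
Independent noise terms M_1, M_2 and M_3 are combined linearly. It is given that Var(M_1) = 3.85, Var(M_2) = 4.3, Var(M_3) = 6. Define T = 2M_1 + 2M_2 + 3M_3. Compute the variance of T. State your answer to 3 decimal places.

86.600

By independence, Var(T) = (2)²Var(M_1) + (2)²Var(M_2) + (3)²Var(M_3)
= (2)²·3.85 + (2)²·4.3 + (3)²·6 = 86.6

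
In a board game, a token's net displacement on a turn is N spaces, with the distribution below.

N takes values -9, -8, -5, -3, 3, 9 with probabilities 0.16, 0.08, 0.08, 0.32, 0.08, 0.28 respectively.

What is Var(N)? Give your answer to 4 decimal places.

45.8976

E[N] = (-9)(0.16) + (-8)(0.08) + (-5)(0.08) + (-3)(0.32) + (3)(0.08) + (9)(0.28) = -0.68
E[N²] = (-9)²(0.16) + (-8)²(0.08) + (-5)²(0.08) + (-3)²(0.32) + (3)²(0.08) + (9)²(0.28) = 46.36
Var(N) = E[N²] − (E[N])² = 46.36 − (-0.68)² = 45.8976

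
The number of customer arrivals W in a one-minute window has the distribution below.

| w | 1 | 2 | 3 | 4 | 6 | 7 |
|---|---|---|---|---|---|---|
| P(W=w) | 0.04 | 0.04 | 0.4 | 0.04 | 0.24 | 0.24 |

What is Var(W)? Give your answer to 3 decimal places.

3.680

E[W] = (1)(0.04) + (2)(0.04) + (3)(0.4) + (4)(0.04) + (6)(0.24) + (7)(0.24) = 4.6
E[W²] = (1)²(0.04) + (2)²(0.04) + (3)²(0.4) + (4)²(0.04) + (6)²(0.24) + (7)²(0.24) = 24.84
Var(W) = E[W²] − (E[W])² = 24.84 − (4.6)² = 3.68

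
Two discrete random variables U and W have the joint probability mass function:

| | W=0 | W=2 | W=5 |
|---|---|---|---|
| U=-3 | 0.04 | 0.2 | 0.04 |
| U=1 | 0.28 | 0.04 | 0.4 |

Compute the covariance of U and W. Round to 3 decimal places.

E[U] = -0.12,  E[W] = 2.68
E[UW] = 0.28
cov(U,W) = E[UW] − E[U]E[W] = 0.28 − (-0.12)(2.68) = 0.6016

0.602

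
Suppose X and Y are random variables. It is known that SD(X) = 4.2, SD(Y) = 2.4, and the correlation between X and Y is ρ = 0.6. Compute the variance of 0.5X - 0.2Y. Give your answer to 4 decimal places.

V(X) = (4.2)² = 17.64;  V(Y) = (2.4)² = 5.76
cov(X,Y) = ρ·SD(X)·SD(Y) = 0.6·4.2·2.4 = 6.048
V(0.5X - 0.2Y) = (0.5)²·V(X) + (-0.2)²·V(Y) + 2·(0.5)·(-0.2)·cov(X,Y)
= 0.25·17.64 + 0.04·5.76 + -0.2·6.048 = 3.4308

3.4308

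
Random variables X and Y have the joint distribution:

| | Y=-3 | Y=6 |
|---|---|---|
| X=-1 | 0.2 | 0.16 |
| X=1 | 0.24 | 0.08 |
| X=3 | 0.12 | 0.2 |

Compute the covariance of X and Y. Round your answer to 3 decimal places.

1.037

E[X] = 0.92,  E[Y] = 0.96
E[XY] = 1.92
cov(X,Y) = E[XY] − E[X]E[Y] = 1.92 − (0.92)(0.96) = 1.0368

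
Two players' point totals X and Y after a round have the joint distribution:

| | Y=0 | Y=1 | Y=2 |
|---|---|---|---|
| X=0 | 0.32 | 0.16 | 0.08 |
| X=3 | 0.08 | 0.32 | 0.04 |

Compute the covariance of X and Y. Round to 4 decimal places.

0.2496

E[X] = 1.32,  E[Y] = 0.72
E[XY] = 1.2
Cov(X,Y) = E[XY] − E[X]E[Y] = 1.2 − (1.32)(0.72) = 0.2496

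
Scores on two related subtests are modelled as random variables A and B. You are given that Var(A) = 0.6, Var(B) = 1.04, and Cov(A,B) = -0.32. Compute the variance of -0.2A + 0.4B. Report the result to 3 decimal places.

0.242

Var(-0.2A + 0.4B) = (-0.2)²·Var(A) + (0.4)²·Var(B) + 2·(-0.2)·(0.4)·Cov(A,B)
= 0.04·0.6 + 0.16·1.04 + -0.16·-0.32 = 0.2416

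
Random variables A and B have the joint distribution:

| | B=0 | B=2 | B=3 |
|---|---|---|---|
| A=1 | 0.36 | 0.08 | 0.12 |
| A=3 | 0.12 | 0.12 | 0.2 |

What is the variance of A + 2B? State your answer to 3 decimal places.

E[A] = 1.88,  E[B] = 1.36,  E[AB] = 3.04
Var(A) = 4.52 − (1.88)² = 0.9856;  Var(B) = 3.68 − (1.36)² = 1.8304
cov(A,B) = 3.04 − (1.88)(1.36) = 0.4832
Var(A + 2B) = (1)²·0.9856 + (2)²·1.8304 + 2·(1)·(2)·0.4832 = 10.24

10.240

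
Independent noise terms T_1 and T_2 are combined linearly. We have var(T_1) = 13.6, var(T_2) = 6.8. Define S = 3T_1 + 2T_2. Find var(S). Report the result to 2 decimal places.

149.60

By independence, var(S) = (3)²var(T_1) + (2)²var(T_2)
= (3)²·13.6 + (2)²·6.8 = 149.6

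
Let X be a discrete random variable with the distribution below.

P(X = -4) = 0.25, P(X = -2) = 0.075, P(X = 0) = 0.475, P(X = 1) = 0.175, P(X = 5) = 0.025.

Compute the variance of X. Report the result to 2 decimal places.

E[X] = (-4)(0.25) + (-2)(0.075) + (0)(0.475) + (1)(0.175) + (5)(0.025) = -0.85
E[X²] = (-4)²(0.25) + (-2)²(0.075) + (0)²(0.475) + (1)²(0.175) + (5)²(0.025) = 5.1
Var(X) = E[X²] − (E[X])² = 5.1 − (-0.85)² = 4.3775

4.38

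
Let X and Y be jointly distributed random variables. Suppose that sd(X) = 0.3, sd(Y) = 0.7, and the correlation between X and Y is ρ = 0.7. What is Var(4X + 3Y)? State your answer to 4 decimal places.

Var(X) = (0.3)² = 0.09;  Var(Y) = (0.7)² = 0.49
Cov(X,Y) = ρ·sd(X)·sd(Y) = 0.7·0.3·0.7 = 0.147
Var(4X + 3Y) = (4)²·Var(X) + (3)²·Var(Y) + 2·(4)·(3)·Cov(X,Y)
= 16·0.09 + 9·0.49 + 24·0.147 = 9.378

9.3780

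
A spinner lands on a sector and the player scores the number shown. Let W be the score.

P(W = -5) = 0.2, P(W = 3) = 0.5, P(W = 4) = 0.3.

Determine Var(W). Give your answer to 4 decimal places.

11.4100

E[W] = (-5)(0.2) + (3)(0.5) + (4)(0.3) = 1.7
E[W²] = (-5)²(0.2) + (3)²(0.5) + (4)²(0.3) = 14.3
Var(W) = E[W²] − (E[W])² = 14.3 − (1.7)² = 11.41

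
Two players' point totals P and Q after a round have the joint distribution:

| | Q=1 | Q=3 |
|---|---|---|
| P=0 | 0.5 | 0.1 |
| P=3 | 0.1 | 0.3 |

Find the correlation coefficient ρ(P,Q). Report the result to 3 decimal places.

E[P] = 1.2,  E[Q] = 1.8
E[PQ] = 3
Cov(P,Q) = E[PQ] − E[P]E[Q] = 3 − (1.2)(1.8) = 0.84
Var(P) = 2.16,  Var(Q) = 0.96
ρ = 0.84 / √(2.16·0.96) ≈ 0.583

0.583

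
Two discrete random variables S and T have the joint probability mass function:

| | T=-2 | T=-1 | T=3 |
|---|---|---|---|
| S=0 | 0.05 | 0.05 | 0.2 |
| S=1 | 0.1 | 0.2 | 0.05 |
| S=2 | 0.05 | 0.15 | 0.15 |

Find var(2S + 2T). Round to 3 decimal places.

E[S] = 1.05,  E[T] = 0.4,  E[ST] = 0.15
var(S) = 1.75 − (1.05)² = 0.6475;  var(T) = 4.8 − (0.4)² = 4.64
cov(S,T) = 0.15 − (1.05)(0.4) = -0.27
var(2S + 2T) = (2)²·0.6475 + (2)²·4.64 + 2·(2)·(2)·-0.27 = 18.99

18.990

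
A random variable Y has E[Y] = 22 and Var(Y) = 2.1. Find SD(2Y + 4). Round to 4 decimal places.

Var(2Y + 4) = (2)²·2.1 = 8.4
SD(2Y + 4) = √8.4 ≈ 2.8983

2.8983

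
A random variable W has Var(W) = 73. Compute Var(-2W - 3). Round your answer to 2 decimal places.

292.00

Var(-2W - 3) = (-2)²·Var(W) = 4·73 = 292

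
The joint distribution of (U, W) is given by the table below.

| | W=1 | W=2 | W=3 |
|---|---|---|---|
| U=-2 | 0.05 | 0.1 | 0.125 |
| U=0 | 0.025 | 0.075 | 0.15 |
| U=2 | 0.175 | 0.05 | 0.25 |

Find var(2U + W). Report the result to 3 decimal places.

E[U] = 0.4,  E[W] = 2.275,  E[UW] = 0.8
var(U) = 3 − (0.4)² = 2.84;  var(W) = 5.875 − (2.275)² = 0.699375
Cov(U,W) = 0.8 − (0.4)(2.275) = -0.11
var(2U + W) = (2)²·2.84 + (1)²·0.699375 + 2·(2)·(1)·-0.11 = 11.619375

11.619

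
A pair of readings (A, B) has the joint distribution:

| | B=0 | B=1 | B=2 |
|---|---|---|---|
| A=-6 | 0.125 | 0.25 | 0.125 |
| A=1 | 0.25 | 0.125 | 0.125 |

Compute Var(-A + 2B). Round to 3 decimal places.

E[A] = -2.5,  E[B] = 0.875,  E[AB] = -2.625
Var(A) = 18.5 − (-2.5)² = 12.25;  Var(B) = 1.375 − (0.875)² = 0.609375
Cov(A,B) = -2.625 − (-2.5)(0.875) = -0.4375
Var(-A + 2B) = (-1)²·12.25 + (2)²·0.609375 + 2·(-1)·(2)·-0.4375 = 16.4375

16.438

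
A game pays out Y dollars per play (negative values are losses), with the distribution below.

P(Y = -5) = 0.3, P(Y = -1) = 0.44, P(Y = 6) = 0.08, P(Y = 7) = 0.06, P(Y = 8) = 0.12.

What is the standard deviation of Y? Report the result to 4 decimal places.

4.6296

E[Y] = (-5)(0.3) + (-1)(0.44) + (6)(0.08) + (7)(0.06) + (8)(0.12) = -0.08
E[Y²] = (-5)²(0.3) + (-1)²(0.44) + (6)²(0.08) + (7)²(0.06) + (8)²(0.12) = 21.44
Var(Y) = E[Y²] − (E[Y])² = 21.44 − (-0.08)² = 21.4336
SD(Y) = √21.4336 ≈ 4.6296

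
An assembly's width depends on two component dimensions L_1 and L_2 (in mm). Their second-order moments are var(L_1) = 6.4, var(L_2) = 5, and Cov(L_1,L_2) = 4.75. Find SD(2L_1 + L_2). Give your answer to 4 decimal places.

var(2L_1 + L_2) = (2)²·var(L_1) + (1)²·var(L_2) + 2·(2)·(1)·Cov(L_1,L_2)
= 4·6.4 + 1·5 + 4·4.75 = 49.6
SD(2L_1 + L_2) = √49.6 ≈ 7.0427

7.0427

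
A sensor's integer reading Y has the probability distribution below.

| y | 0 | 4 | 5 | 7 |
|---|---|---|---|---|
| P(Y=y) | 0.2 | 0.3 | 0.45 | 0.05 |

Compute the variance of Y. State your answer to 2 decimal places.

E[Y] = (0)(0.2) + (4)(0.3) + (5)(0.45) + (7)(0.05) = 3.8
E[Y²] = (0)²(0.2) + (4)²(0.3) + (5)²(0.45) + (7)²(0.05) = 18.5
Var(Y) = E[Y²] − (E[Y])² = 18.5 − (3.8)² = 4.06

4.06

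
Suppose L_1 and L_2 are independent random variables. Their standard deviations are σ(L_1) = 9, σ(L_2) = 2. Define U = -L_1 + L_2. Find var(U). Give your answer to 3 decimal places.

var(L_1) = 81, var(L_2) = 4
By independence, var(U) = (-1)²var(L_1) + (1)²var(L_2)
= (-1)²·81 + (1)²·4 = 85

85.000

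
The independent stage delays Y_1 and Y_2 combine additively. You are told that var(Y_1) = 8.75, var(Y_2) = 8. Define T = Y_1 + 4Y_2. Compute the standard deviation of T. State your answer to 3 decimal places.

By independence, var(T) = (1)²var(Y_1) + (4)²var(Y_2)
= (1)²·8.75 + (4)²·8 = 136.75
SD(T) = √136.75 ≈ 11.694

11.694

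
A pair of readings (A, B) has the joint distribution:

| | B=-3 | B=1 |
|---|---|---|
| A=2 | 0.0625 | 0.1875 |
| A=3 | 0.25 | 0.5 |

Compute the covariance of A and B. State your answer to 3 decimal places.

E[A] = 2.75,  E[B] = -0.25
E[AB] = -0.75
Cov(A,B) = E[AB] − E[A]E[B] = -0.75 − (2.75)(-0.25) = -0.0625

-0.063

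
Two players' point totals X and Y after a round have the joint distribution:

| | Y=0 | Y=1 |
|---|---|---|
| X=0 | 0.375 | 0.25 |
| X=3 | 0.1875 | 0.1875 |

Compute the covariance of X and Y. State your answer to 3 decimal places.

E[X] = 1.125,  E[Y] = 0.4375
E[XY] = 0.5625
Cov(X,Y) = E[XY] − E[X]E[Y] = 0.5625 − (1.125)(0.4375) = 0.0703125

0.070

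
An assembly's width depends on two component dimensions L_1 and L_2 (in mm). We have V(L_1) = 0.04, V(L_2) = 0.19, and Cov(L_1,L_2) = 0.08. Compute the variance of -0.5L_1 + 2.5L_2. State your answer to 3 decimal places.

0.998

V(-0.5L_1 + 2.5L_2) = (-0.5)²·V(L_1) + (2.5)²·V(L_2) + 2·(-0.5)·(2.5)·Cov(L_1,L_2)
= 0.25·0.04 + 6.25·0.19 + -2.5·0.08 = 0.9975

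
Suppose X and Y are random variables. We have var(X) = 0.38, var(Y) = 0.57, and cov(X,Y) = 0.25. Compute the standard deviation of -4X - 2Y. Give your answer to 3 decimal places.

var(-4X - 2Y) = (-4)²·var(X) + (-2)²·var(Y) + 2·(-4)·(-2)·cov(X,Y)
= 16·0.38 + 4·0.57 + 16·0.25 = 12.36
sd(-4X - 2Y) = √12.36 ≈ 3.516

3.516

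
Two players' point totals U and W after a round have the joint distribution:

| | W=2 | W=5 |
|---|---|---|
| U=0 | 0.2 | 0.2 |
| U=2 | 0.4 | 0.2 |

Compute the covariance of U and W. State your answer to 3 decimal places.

-0.240

E[U] = 1.2,  E[W] = 3.2
E[UW] = 3.6
Cov(U,W) = E[UW] − E[U]E[W] = 3.6 − (1.2)(3.2) = -0.24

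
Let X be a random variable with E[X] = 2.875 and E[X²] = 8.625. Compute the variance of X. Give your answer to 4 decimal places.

0.3594

V(X) = 8.625 − (2.875)² = 0.359375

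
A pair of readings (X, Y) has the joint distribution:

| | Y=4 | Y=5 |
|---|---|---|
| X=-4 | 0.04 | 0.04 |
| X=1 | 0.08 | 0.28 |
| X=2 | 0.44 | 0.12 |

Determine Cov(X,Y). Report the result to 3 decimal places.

-0.150

E[X] = 1.16,  E[Y] = 4.44
E[XY] = 5
Cov(X,Y) = E[XY] − E[X]E[Y] = 5 − (1.16)(4.44) = -0.1504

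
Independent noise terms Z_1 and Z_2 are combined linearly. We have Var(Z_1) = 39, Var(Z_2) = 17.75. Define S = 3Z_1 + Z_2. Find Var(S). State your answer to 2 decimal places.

By independence, Var(S) = (3)²Var(Z_1) + (1)²Var(Z_2)
= (3)²·39 + (1)²·17.75 = 368.75

368.75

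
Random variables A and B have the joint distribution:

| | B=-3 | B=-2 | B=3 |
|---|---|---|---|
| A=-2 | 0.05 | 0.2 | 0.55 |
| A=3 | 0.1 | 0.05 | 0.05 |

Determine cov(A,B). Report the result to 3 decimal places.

E[A] = -1,  E[B] = 0.85
E[AB] = -2.95
cov(A,B) = E[AB] − E[A]E[B] = -2.95 − (-1)(0.85) = -2.1

-2.100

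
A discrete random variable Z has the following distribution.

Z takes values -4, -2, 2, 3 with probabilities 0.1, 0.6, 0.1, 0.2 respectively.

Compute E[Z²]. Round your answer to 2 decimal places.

6.20

E[Z²] = (-4)²(0.1) + (-2)²(0.6) + (2)²(0.1) + (3)²(0.2) = 6.2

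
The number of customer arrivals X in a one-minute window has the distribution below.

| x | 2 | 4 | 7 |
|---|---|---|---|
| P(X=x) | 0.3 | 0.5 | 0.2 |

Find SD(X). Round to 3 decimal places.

1.732

E[X] = (2)(0.3) + (4)(0.5) + (7)(0.2) = 4
E[X²] = (2)²(0.3) + (4)²(0.5) + (7)²(0.2) = 19
V(X) = E[X²] − (E[X])² = 19 − (4)² = 3
SD(X) = √3 ≈ 1.732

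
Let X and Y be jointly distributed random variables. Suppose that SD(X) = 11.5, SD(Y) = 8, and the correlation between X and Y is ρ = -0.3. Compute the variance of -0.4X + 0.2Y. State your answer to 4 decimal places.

var(X) = (11.5)² = 132.25;  var(Y) = (8)² = 64
Cov(X,Y) = ρ·SD(X)·SD(Y) = -0.3·11.5·8 = -27.6
var(-0.4X + 0.2Y) = (-0.4)²·var(X) + (0.2)²·var(Y) + 2·(-0.4)·(0.2)·Cov(X,Y)
= 0.16·132.25 + 0.04·64 + -0.16·-27.6 = 28.136

28.1360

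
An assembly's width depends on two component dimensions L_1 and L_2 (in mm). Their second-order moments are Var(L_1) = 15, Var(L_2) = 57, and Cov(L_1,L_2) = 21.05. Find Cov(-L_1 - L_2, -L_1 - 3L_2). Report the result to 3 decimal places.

Cov(-L_1 - L_2, -L_1 - 3L_2) = (-1)(-1)Var(L_1) + (-1)(-3)Var(L_2) + [(-1)(-3) + (-1)(-1)]Cov(L_1,L_2)
= 1·15 + 3·57 + 4·21.05 = 270.2

270.200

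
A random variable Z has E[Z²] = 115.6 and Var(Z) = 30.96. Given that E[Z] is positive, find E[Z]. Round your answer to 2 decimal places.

(E[Z])² = E[Z²] − Var(Z) = 115.6 − 30.96 = 84.64
E[Z] = √84.64 = 9.2

9.20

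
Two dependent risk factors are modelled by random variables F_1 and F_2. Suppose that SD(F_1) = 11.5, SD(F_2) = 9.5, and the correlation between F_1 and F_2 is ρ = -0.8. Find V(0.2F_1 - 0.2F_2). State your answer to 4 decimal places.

15.8920

V(F_1) = (11.5)² = 132.25;  V(F_2) = (9.5)² = 90.25
Cov(F_1,F_2) = ρ·SD(F_1)·SD(F_2) = -0.8·11.5·9.5 = -87.4
V(0.2F_1 - 0.2F_2) = (0.2)²·V(F_1) + (-0.2)²·V(F_2) + 2·(0.2)·(-0.2)·Cov(F_1,F_2)
= 0.04·132.25 + 0.04·90.25 + -0.08·-87.4 = 15.892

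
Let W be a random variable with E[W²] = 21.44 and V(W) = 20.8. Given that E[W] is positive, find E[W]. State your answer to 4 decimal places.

(E[W])² = E[W²] − V(W) = 21.44 − 20.8 = 0.64
E[W] = √0.64 = 0.8

0.8000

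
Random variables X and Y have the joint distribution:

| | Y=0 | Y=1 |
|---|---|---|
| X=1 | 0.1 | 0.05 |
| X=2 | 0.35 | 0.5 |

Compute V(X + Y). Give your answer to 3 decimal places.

E[X] = 1.85,  E[Y] = 0.55,  E[XY] = 1.05
V(X) = 3.55 − (1.85)² = 0.1275;  V(Y) = 0.55 − (0.55)² = 0.2475
cov(X,Y) = 1.05 − (1.85)(0.55) = 0.0325
V(X + Y) = (1)²·0.1275 + (1)²·0.2475 + 2·(1)·(1)·0.0325 = 0.44

0.440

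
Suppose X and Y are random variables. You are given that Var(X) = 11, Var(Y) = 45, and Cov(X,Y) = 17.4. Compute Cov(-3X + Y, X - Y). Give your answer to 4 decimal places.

-8.4000

Cov(-3X + Y, X - Y) = (-3)(1)Var(X) + (1)(-1)Var(Y) + [(-3)(-1) + (1)(1)]Cov(X,Y)
= -3·11 + -1·45 + 4·17.4 = -8.4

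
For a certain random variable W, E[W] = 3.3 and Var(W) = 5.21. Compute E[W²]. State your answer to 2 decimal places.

16.10

E[W²] = Var(W) + (E[W])² = 5.21 + (3.3)² = 16.1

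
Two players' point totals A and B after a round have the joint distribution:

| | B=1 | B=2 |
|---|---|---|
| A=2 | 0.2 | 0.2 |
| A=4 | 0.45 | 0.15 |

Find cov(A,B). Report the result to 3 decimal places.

-0.120

E[A] = 3.2,  E[B] = 1.35
E[AB] = 4.2
cov(A,B) = E[AB] − E[A]E[B] = 4.2 − (3.2)(1.35) = -0.12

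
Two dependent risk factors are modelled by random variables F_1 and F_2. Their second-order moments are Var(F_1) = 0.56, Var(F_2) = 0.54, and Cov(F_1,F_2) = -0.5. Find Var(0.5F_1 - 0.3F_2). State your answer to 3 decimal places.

Var(0.5F_1 - 0.3F_2) = (0.5)²·Var(F_1) + (-0.3)²·Var(F_2) + 2·(0.5)·(-0.3)·Cov(F_1,F_2)
= 0.25·0.56 + 0.09·0.54 + -0.3·-0.5 = 0.3386

0.339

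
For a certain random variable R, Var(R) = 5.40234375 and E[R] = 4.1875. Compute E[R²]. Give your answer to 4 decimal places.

E[R²] = Var(R) + (E[R])² = 5.40234375 + (4.1875)² = 22.9375

22.9375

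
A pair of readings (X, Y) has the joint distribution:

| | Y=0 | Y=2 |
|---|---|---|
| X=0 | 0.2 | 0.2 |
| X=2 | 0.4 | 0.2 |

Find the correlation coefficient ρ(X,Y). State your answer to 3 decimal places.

E[X] = 1.2,  E[Y] = 0.8
E[XY] = 0.8
Cov(X,Y) = E[XY] − E[X]E[Y] = 0.8 − (1.2)(0.8) = -0.16
Var(X) = 0.96,  Var(Y) = 0.96
ρ = -0.16 / √(0.96·0.96) ≈ -0.167

-0.167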